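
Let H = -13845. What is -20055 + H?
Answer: -33900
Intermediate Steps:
-20055 + H = -20055 - 13845 = -33900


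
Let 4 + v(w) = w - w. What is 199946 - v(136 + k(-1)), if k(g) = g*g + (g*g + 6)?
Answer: 199950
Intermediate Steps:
k(g) = 6 + 2*g**2 (k(g) = g**2 + (g**2 + 6) = g**2 + (6 + g**2) = 6 + 2*g**2)
v(w) = -4 (v(w) = -4 + (w - w) = -4 + 0 = -4)
199946 - v(136 + k(-1)) = 199946 - 1*(-4) = 199946 + 4 = 199950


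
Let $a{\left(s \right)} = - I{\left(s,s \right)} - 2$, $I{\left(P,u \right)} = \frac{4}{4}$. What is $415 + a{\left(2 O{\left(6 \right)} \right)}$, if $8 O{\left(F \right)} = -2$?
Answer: $412$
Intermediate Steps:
$I{\left(P,u \right)} = 1$ ($I{\left(P,u \right)} = 4 \cdot \frac{1}{4} = 1$)
$O{\left(F \right)} = - \frac{1}{4}$ ($O{\left(F \right)} = \frac{1}{8} \left(-2\right) = - \frac{1}{4}$)
$a{\left(s \right)} = -3$ ($a{\left(s \right)} = \left(-1\right) 1 - 2 = -1 - 2 = -3$)
$415 + a{\left(2 O{\left(6 \right)} \right)} = 415 - 3 = 412$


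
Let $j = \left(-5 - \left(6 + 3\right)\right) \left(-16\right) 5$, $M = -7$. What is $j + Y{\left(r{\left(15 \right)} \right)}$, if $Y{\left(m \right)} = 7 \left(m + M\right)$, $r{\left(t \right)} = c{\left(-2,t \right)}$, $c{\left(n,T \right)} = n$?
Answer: $1057$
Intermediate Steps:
$r{\left(t \right)} = -2$
$Y{\left(m \right)} = -49 + 7 m$ ($Y{\left(m \right)} = 7 \left(m - 7\right) = 7 \left(-7 + m\right) = -49 + 7 m$)
$j = 1120$ ($j = \left(-5 - 9\right) \left(-16\right) 5 = \left(-14\right) \left(-16\right) 5 = 224 \cdot 5 = 1120$)
$j + Y{\left(r{\left(15 \right)} \right)} = 1120 + \left(-49 + 7 \left(-2\right)\right) = 1120 - 63 = 1057$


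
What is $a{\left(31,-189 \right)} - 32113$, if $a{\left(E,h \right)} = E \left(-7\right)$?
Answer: $-32330$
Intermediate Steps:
$a{\left(E,h \right)} = - 7 E$
$a{\left(31,-189 \right)} - 32113 = \left(-7\right) 31 - 32113 = -217 - 32113 = -32330$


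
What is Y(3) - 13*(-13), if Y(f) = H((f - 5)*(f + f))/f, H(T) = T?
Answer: 165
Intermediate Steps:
Y(f) = -10 + 2*f (Y(f) = ((f - 5)*(f + f))/f = ((-5 + f)*(2*f))/f = (2*f*(-5 + f))/f = -10 + 2*f)
Y(3) - 13*(-13) = (-10 + 2*3) - 13*(-13) = (-10 + 6) + 169 = -4 + 169 = 165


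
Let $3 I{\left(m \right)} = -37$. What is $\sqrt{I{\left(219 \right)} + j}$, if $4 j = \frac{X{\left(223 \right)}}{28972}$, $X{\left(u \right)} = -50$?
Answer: $\frac{i \sqrt{93174082374}}{86916} \approx 3.5119 i$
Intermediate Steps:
$I{\left(m \right)} = - \frac{37}{3}$ ($I{\left(m \right)} = \frac{1}{3} \left(-37\right) = - \frac{37}{3}$)
$j = - \frac{25}{57944}$ ($j = \frac{\left(-50\right) \frac{1}{28972}}{4} = \frac{1}{4} \left(- \frac{25}{14486}\right) = - \frac{25}{57944} \approx -0.00043145$)
$\sqrt{I{\left(219 \right)} + j} = \sqrt{- \frac{37}{3} - \frac{25}{57944}} = \sqrt{- \frac{2144003}{173832}} = \frac{i \sqrt{93174082374}}{86916}$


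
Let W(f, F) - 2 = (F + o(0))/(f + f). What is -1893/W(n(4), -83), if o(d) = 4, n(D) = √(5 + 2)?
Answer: 35336/2043 + 99698*√7/2043 ≈ 146.41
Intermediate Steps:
n(D) = √7
W(f, F) = 2 + (4 + F)/(2*f) (W(f, F) = 2 + (F + 4)/(f + f) = 2 + (4 + F)/((2*f)) = 2 + (4 + F)*(1/(2*f)) = 2 + (4 + F)/(2*f))
-1893/W(n(4), -83) = -1893*2*√7/(4 - 83 + 4*√7) = -1893*2*√7/(-79 + 4*√7) = -3786*√7/(-79 + 4*√7)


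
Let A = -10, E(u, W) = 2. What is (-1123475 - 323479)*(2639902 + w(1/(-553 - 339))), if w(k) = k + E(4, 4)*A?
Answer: -1703625366741411/446 ≈ -3.8198e+12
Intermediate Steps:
w(k) = -20 + k (w(k) = k + 2*(-10) = k - 20 = -20 + k)
(-1123475 - 323479)*(2639902 + w(1/(-553 - 339))) = (-1123475 - 323479)*(2639902 + (-20 + 1/(-553 - 339))) = -1446954*(2639902 + (-20 + 1/(-892))) = -1446954*(2639902 + (-20 - 1/892)) = -1446954*(2639902 - 17841/892) = -1446954*2354774743/892 = -1703625366741411/446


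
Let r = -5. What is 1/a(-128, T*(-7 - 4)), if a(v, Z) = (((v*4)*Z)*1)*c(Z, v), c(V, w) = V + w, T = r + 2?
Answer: 1/1605120 ≈ 6.2301e-7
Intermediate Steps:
T = -3 (T = -5 + 2 = -3)
a(v, Z) = 4*Z*v*(Z + v) (a(v, Z) = (((v*4)*Z)*1)*(Z + v) = (((4*v)*Z)*1)*(Z + v) = ((4*Z*v)*1)*(Z + v) = (4*Z*v)*(Z + v) = 4*Z*v*(Z + v))
1/a(-128, T*(-7 - 4)) = 1/(4*(-3*(-7 - 4))*(-128)*(-3*(-7 - 4) - 128)) = 1/(4*(-3*(-11))*(-128)*(-3*(-11) - 128)) = 1/(4*33*(-128)*(33 - 128)) = 1/(4*33*(-128)*(-95)) = 1/1605120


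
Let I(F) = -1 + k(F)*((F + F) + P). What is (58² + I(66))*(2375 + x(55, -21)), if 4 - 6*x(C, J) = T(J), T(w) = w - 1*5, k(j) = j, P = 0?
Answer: 28738500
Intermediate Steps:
T(w) = -5 + w (T(w) = w - 5 = -5 + w)
x(C, J) = 3/2 - J/6 (x(C, J) = ⅔ - (-5 + J)/6 = ⅔ + (⅚ - J/6) = 3/2 - J/6)
I(F) = -1 + 2*F² (I(F) = -1 + F*((F + F) + 0) = -1 + F*(2*F + 0) = -1 + F*(2*F) = -1 + 2*F²)
(58² + I(66))*(2375 + x(55, -21)) = (58² + (-1 + 2*66²))*(2375 + (3/2 - ⅙*(-21))) = (3364 + (-1 + 2*4356))*(2375 + (3/2 + 7/2)) = (3364 + (-1 + 8712))*(2375 + 5) = (3364 + 8711)*2380 = 12075*2380 = 28738500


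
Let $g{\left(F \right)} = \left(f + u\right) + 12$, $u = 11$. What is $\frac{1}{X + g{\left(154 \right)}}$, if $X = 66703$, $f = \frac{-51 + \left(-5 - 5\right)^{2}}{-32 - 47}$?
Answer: $\frac{79}{5271305} \approx 1.4987 \cdot 10^{-5}$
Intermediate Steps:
$f = - \frac{49}{79}$ ($f = \frac{-51 + \left(-5 - 5\right)^{2}}{-79} = \left(-51 + \left(-10\right)^{2}\right) \left(- \frac{1}{79}\right) = \left(-51 + 100\right) \left(- \frac{1}{79}\right) = 49 \left(- \frac{1}{79}\right) = - \frac{49}{79} \approx -0.62025$)
$g{\left(F \right)} = \frac{1768}{79}$ ($g{\left(F \right)} = \left(- \frac{49}{79} + 11\right) + 12 = \frac{820}{79} + 12 = \frac{1768}{79}$)
$\frac{1}{X + g{\left(154 \right)}} = \frac{1}{66703 + \frac{1768}{79}} = \frac{1}{\frac{5271305}{79}} = \frac{79}{5271305}$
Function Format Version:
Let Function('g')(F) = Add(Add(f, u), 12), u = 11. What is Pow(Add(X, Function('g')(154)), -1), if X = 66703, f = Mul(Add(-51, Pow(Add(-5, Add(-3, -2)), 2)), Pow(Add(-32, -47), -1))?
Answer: Rational(79, 5271305) ≈ 1.4987e-5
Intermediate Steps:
f = Rational(-49, 79) (f = Mul(Add(-51, Pow(Add(-5, -5), 2)), Pow(-79, -1)) = Mul(Add(-51, Pow(-10, 2)), Rational(-1, 79)) = Mul(Add(-51, 100), Rational(-1, 79)) = Mul(49, Rational(-1, 79)) = Rational(-49, 79) ≈ -0.62025)
Function('g')(F) = Rational(1768, 79) (Function('g')(F) = Add(Add(Rational(-49, 79), 11), 12) = Add(Rational(820, 79), 12) = Rational(1768, 79))
Pow(Add(X, Function('g')(154)), -1) = Pow(Add(66703, Rational(1768, 79)), -1) = Pow(Rational(5271305, 79), -1) = Rational(79, 5271305)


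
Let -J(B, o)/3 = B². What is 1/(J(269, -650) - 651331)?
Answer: -1/868414 ≈ -1.1515e-6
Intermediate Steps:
J(B, o) = -3*B²
1/(J(269, -650) - 651331) = 1/(-3*269² - 651331) = 1/(-3*72361 - 651331) = 1/(-217083 - 651331) = 1/(-868414) = -1/868414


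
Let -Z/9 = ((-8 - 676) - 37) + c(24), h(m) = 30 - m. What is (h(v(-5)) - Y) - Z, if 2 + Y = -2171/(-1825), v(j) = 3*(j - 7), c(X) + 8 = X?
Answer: -11457696/1825 ≈ -6278.2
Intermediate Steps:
c(X) = -8 + X
v(j) = -21 + 3*j (v(j) = 3*(-7 + j) = -21 + 3*j)
Z = 6345 (Z = -9*(((-8 - 676) - 37) + (-8 + 24)) = -9*((-684 - 37) + 16) = -9*(-721 + 16) = -9*(-705) = 6345)
Y = -1479/1825 (Y = -2 - 2171/(-1825) = -2 - 2171*(-1/1825) = -2 + 2171/1825 = -1479/1825 ≈ -0.81041)
(h(v(-5)) - Y) - Z = ((30 - (-21 + 3*(-5))) - 1*(-1479/1825)) - 1*6345 = ((30 - (-21 - 15)) + 1479/1825) - 6345 = ((30 - 1*(-36)) + 1479/1825) - 6345 = ((30 + 36) + 1479/1825) - 6345 = (66 + 1479/1825) - 6345 = 121929/1825 - 6345 = -11457696/1825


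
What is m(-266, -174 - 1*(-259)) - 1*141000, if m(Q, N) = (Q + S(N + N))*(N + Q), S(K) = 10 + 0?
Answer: -94664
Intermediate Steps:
S(K) = 10
m(Q, N) = (10 + Q)*(N + Q) (m(Q, N) = (Q + 10)*(N + Q) = (10 + Q)*(N + Q))
m(-266, -174 - 1*(-259)) - 1*141000 = ((-266)**2 + 10*(-174 - 1*(-259)) + 10*(-266) + (-174 - 1*(-259))*(-266)) - 1*141000 = (70756 + 10*(-174 + 259) - 2660 + (-174 + 259)*(-266)) - 141000 = (70756 + 10*85 - 2660 + 85*(-266)) - 141000 = (70756 + 850 - 2660 - 22610) - 141000 = 46336 - 141000 = -94664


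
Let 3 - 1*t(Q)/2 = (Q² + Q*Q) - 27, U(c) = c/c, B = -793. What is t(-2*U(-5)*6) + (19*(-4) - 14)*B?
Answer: 70854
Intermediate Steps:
U(c) = 1
t(Q) = 60 - 4*Q² (t(Q) = 6 - 2*((Q² + Q*Q) - 27) = 6 - 2*((Q² + Q²) - 27) = 6 - 2*(2*Q² - 27) = 6 - 2*(-27 + 2*Q²) = 6 + (54 - 4*Q²) = 60 - 4*Q²)
t(-2*U(-5)*6) + (19*(-4) - 14)*B = (60 - 4*(-2*1*6)²) + (19*(-4) - 14)*(-793) = (60 - 4*(-2*6)²) + (-76 - 14)*(-793) = (60 - 4*(-12)²) - 90*(-793) = (60 - 4*144) + 71370 = (60 - 576) + 71370 = -516 + 71370 = 70854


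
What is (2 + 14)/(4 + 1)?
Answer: 16/5 ≈ 3.2000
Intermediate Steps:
(2 + 14)/(4 + 1) = 16/5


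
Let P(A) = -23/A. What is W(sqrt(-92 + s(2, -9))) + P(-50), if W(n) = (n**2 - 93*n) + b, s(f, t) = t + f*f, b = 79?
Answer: -877/50 - 93*I*sqrt(97) ≈ -17.54 - 915.94*I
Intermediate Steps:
s(f, t) = t + f**2
W(n) = 79 + n**2 - 93*n (W(n) = (n**2 - 93*n) + 79 = 79 + n**2 - 93*n)
W(sqrt(-92 + s(2, -9))) + P(-50) = (79 + (sqrt(-92 + (-9 + 2**2)))**2 - 93*sqrt(-92 + (-9 + 2**2))) - 23/(-50) = (79 + (sqrt(-92 + (-9 + 4)))**2 - 93*sqrt(-92 + (-9 + 4))) - 23*(-1/50) = (79 + (sqrt(-92 - 5))**2 - 93*sqrt(-92 - 5)) + 23/50 = (79 + (sqrt(-97))**2 - 93*I*sqrt(97)) + 23/50 = (79 + (I*sqrt(97))**2 - 93*I*sqrt(97)) + 23/50 = (79 - 97 - 93*I*sqrt(97)) + 23/50 = (-18 - 93*I*sqrt(97)) + 23/50 = -877/50 - 93*I*sqrt(97)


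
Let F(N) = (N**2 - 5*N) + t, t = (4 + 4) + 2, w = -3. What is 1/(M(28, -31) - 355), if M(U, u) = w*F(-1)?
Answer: -1/403 ≈ -0.0024814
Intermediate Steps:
t = 10 (t = 8 + 2 = 10)
F(N) = 10 + N**2 - 5*N (F(N) = (N**2 - 5*N) + 10 = 10 + N**2 - 5*N)
M(U, u) = -48 (M(U, u) = -3*(10 + (-1)**2 - 5*(-1)) = -3*(10 + 1 + 5) = -3*16 = -48)
1/(M(28, -31) - 355) = 1/(-48 - 355) = 1/(-403) = -1/403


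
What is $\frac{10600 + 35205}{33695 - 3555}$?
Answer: $\frac{9161}{6028} \approx 1.5197$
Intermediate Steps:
$\frac{10600 + 35205}{33695 - 3555} = \frac{45805}{33695 - 3555} = \frac{45805}{30140} = 45805 \cdot \frac{1}{30140} = \frac{9161}{6028}$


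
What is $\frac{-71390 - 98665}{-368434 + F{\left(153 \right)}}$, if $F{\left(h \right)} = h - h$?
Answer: $\frac{170055}{368434} \approx 0.46156$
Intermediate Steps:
$F{\left(h \right)} = 0$
$\frac{-71390 - 98665}{-368434 + F{\left(153 \right)}} = \frac{-71390 - 98665}{-368434 + 0} = - \frac{170055}{-368434} = \left(-170055\right) \left(- \frac{1}{368434}\right) = \frac{170055}{368434}$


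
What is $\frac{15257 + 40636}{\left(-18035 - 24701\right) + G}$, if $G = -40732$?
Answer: $- \frac{55893}{83468} \approx -0.66963$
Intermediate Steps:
$\frac{15257 + 40636}{\left(-18035 - 24701\right) + G} = \frac{15257 + 40636}{\left(-18035 - 24701\right) - 40732} = \frac{55893}{-42736 - 40732} = \frac{55893}{-83468} = 55893 \left(- \frac{1}{83468}\right) = - \frac{55893}{83468}$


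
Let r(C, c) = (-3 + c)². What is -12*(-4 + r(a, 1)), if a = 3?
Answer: 0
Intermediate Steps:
-12*(-4 + r(a, 1)) = -12*(-4 + (-3 + 1)²) = -12*(-4 + (-2)²) = -12*(-4 + 4) = -12*0 = 0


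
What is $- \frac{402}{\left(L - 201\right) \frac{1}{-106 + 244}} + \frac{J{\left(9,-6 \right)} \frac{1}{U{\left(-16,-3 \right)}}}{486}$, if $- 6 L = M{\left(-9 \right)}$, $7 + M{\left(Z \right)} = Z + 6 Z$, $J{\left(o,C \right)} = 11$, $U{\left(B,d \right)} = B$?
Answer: $\frac{161767235}{552096} \approx 293.01$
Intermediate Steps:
$M{\left(Z \right)} = -7 + 7 Z$ ($M{\left(Z \right)} = -7 + \left(Z + 6 Z\right) = -7 + 7 Z$)
$L = \frac{35}{3}$ ($L = - \frac{-7 + 7 \left(-9\right)}{6} = - \frac{-7 - 63}{6} = \left(- \frac{1}{6}\right) \left(-70\right) = \frac{35}{3} \approx 11.667$)
$- \frac{402}{\left(L - 201\right) \frac{1}{-106 + 244}} + \frac{J{\left(9,-6 \right)} \frac{1}{U{\left(-16,-3 \right)}}}{486} = - \frac{402}{\left(\frac{35}{3} - 201\right) \frac{1}{-106 + 244}} + \frac{11 \frac{1}{-16}}{486} = - \frac{402}{\left(- \frac{568}{3}\right) \frac{1}{138}} + 11 \left(- \frac{1}{16}\right) \frac{1}{486} = - \frac{402}{\left(- \frac{568}{3}\right) \frac{1}{138}} - \frac{11}{7776} = - \frac{402}{- \frac{284}{207}} - \frac{11}{7776} = \left(-402\right) \left(- \frac{207}{284}\right) - \frac{11}{7776} = \frac{41607}{142} - \frac{11}{7776} = \frac{161767235}{552096}$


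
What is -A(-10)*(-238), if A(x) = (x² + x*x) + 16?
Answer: 51408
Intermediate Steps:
A(x) = 16 + 2*x² (A(x) = (x² + x²) + 16 = 2*x² + 16 = 16 + 2*x²)
-A(-10)*(-238) = -(16 + 2*(-10)²)*(-238) = -(16 + 2*100)*(-238) = -(16 + 200)*(-238) = -216*(-238) = -1*(-51408) = 51408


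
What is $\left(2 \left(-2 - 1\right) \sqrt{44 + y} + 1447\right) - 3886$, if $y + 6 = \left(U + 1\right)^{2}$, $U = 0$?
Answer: $-2439 - 6 \sqrt{39} \approx -2476.5$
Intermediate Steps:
$y = -5$ ($y = -6 + \left(0 + 1\right)^{2} = -6 + 1^{2} = -6 + 1 = -5$)
$\left(2 \left(-2 - 1\right) \sqrt{44 + y} + 1447\right) - 3886 = \left(2 \left(-2 - 1\right) \sqrt{44 - 5} + 1447\right) - 3886 = \left(2 \left(-3\right) \sqrt{39} + 1447\right) - 3886 = \left(- 6 \sqrt{39} + 1447\right) - 3886 = \left(1447 - 6 \sqrt{39}\right) - 3886 = -2439 - 6 \sqrt{39}$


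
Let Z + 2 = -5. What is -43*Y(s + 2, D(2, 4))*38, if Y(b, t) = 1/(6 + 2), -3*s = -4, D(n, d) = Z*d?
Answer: -817/4 ≈ -204.25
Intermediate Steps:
Z = -7 (Z = -2 - 5 = -7)
D(n, d) = -7*d
s = 4/3 (s = -⅓*(-4) = 4/3 ≈ 1.3333)
Y(b, t) = ⅛ (Y(b, t) = 1/8 = ⅛)
-43*Y(s + 2, D(2, 4))*38 = -43*⅛*38 = -43/8*38 = -817/4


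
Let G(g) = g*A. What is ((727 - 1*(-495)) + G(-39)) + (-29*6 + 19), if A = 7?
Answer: 794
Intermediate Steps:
G(g) = 7*g (G(g) = g*7 = 7*g)
((727 - 1*(-495)) + G(-39)) + (-29*6 + 19) = ((727 - 1*(-495)) + 7*(-39)) + (-29*6 + 19) = ((727 + 495) - 273) + (-174 + 19) = (1222 - 273) - 155 = 949 - 155 = 794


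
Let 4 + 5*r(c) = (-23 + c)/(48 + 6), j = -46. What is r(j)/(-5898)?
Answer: 19/106164 ≈ 0.00017897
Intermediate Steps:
r(c) = -239/270 + c/270 (r(c) = -4/5 + ((-23 + c)/(48 + 6))/5 = -4/5 + ((-23 + c)/54)/5 = -4/5 + ((-23 + c)*(1/54))/5 = -4/5 + (-23/54 + c/54)/5 = -4/5 + (-23/270 + c/270) = -239/270 + c/270)
r(j)/(-5898) = (-239/270 + (1/270)*(-46))/(-5898) = (-239/270 - 23/135)*(-1/5898) = -19/18*(-1/5898) = 19/106164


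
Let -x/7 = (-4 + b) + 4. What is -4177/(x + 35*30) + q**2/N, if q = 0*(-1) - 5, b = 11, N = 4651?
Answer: -19402902/4525423 ≈ -4.2875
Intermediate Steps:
x = -77 (x = -7*((-4 + 11) + 4) = -7*(7 + 4) = -7*11 = -77)
q = -5 (q = 0 - 5 = -5)
-4177/(x + 35*30) + q**2/N = -4177/(-77 + 35*30) + (-5)**2/4651 = -4177/(-77 + 1050) + 25*(1/4651) = -4177/973 + 25/4651 = -19402902/4525423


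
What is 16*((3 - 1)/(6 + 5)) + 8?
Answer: 120/11 ≈ 10.909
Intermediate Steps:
16*((3 - 1)/(6 + 5)) + 8 = 16*(2/11) + 8 = 32/11 + 8 = 120/11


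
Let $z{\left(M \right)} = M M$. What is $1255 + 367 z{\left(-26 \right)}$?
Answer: $249347$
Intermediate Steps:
$z{\left(M \right)} = M^{2}$
$1255 + 367 z{\left(-26 \right)} = 1255 + 367 \left(-26\right)^{2} = 1255 + 367 \cdot 676 = 1255 + 248092 = 249347$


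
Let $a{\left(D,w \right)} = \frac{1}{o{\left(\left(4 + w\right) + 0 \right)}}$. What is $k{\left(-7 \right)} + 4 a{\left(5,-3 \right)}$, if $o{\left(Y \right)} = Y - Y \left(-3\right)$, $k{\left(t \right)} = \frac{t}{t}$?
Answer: $2$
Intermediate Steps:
$k{\left(t \right)} = 1$
$o{\left(Y \right)} = 4 Y$ ($o{\left(Y \right)} = Y - - 3 Y = Y + 3 Y = 4 Y$)
$a{\left(D,w \right)} = \frac{1}{16 + 4 w}$ ($a{\left(D,w \right)} = \frac{1}{4 \left(\left(4 + w\right) + 0\right)} = \frac{1}{4 \left(4 + w\right)} = \frac{1}{16 + 4 w}$)
$k{\left(-7 \right)} + 4 a{\left(5,-3 \right)} = 1 + 4 \frac{1}{4 \left(4 - 3\right)} = 1 + 4 \frac{1}{4 \cdot 1} = 1 + 4 \cdot \frac{1}{4} \cdot 1 = 1 + 4 \cdot \frac{1}{4} = 1 + 1 = 2$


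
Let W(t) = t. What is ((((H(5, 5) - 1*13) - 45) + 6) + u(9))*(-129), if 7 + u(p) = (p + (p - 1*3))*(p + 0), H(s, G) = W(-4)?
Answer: -9288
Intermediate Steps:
H(s, G) = -4
u(p) = -7 + p*(-3 + 2*p) (u(p) = -7 + (p + (p - 1*3))*(p + 0) = -7 + (p + (p - 3))*p = -7 + (p + (-3 + p))*p = -7 + (-3 + 2*p)*p = -7 + p*(-3 + 2*p))
((((H(5, 5) - 1*13) - 45) + 6) + u(9))*(-129) = ((((-4 - 1*13) - 45) + 6) + (-7 - 3*9 + 2*9²))*(-129) = ((((-4 - 13) - 45) + 6) + (-7 - 27 + 2*81))*(-129) = (((-17 - 45) + 6) + (-7 - 27 + 162))*(-129) = ((-62 + 6) + 128)*(-129) = (-56 + 128)*(-129) = 72*(-129) = -9288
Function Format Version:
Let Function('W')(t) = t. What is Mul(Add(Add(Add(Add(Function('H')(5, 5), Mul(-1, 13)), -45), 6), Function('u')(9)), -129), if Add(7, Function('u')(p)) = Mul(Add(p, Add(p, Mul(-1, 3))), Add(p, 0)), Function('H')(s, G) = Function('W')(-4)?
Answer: -9288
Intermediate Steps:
Function('H')(s, G) = -4
Function('u')(p) = Add(-7, Mul(p, Add(-3, Mul(2, p)))) (Function('u')(p) = Add(-7, Mul(Add(p, Add(p, Mul(-1, 3))), Add(p, 0))) = Add(-7, Mul(Add(p, Add(p, -3)), p)) = Add(-7, Mul(Add(p, Add(-3, p)), p)) = Add(-7, Mul(Add(-3, Mul(2, p)), p)) = Add(-7, Mul(p, Add(-3, Mul(2, p)))))
Mul(Add(Add(Add(Add(Function('H')(5, 5), Mul(-1, 13)), -45), 6), Function('u')(9)), -129) = Mul(Add(Add(Add(Add(-4, Mul(-1, 13)), -45), 6), Add(-7, Mul(-3, 9), Mul(2, Pow(9, 2)))), -129) = Mul(Add(Add(Add(Add(-4, -13), -45), 6), Add(-7, -27, Mul(2, 81))), -129) = Mul(Add(Add(Add(-17, -45), 6), Add(-7, -27, 162)), -129) = Mul(Add(Add(-62, 6), 128), -129) = Mul(Add(-56, 128), -129) = Mul(72, -129) = -9288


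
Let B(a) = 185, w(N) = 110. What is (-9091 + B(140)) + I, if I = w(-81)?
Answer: -8796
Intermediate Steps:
I = 110
(-9091 + B(140)) + I = (-9091 + 185) + 110 = -8906 + 110 = -8796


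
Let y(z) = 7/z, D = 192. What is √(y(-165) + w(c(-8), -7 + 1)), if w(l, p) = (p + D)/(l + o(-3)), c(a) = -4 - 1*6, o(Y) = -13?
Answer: I*√117079545/3795 ≈ 2.8512*I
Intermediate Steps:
c(a) = -10 (c(a) = -4 - 6 = -10)
w(l, p) = (192 + p)/(-13 + l) (w(l, p) = (p + 192)/(l - 13) = (192 + p)/(-13 + l))
√(y(-165) + w(c(-8), -7 + 1)) = √(7/(-165) + (192 + (-7 + 1))/(-13 - 10)) = √(7*(-1/165) + (192 - 6)/(-23)) = √(-7/165 - 1/23*186) = √(-7/165 - 186/23) = √(-30851/3795) = I*√117079545/3795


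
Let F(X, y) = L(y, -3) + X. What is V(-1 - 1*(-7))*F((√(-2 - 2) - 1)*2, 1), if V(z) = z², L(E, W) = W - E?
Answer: -216 + 144*I ≈ -216.0 + 144.0*I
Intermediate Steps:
F(X, y) = -3 + X - y (F(X, y) = (-3 - y) + X = -3 + X - y)
V(-1 - 1*(-7))*F((√(-2 - 2) - 1)*2, 1) = (-1 - 1*(-7))²*(-3 + (√(-2 - 2) - 1)*2 - 1*1) = (-1 + 7)²*(-3 + (√(-4) - 1)*2 - 1) = 6²*(-3 + (2*I - 1)*2 - 1) = 36*(-3 + (-1 + 2*I)*2 - 1) = 36*(-3 + (-2 + 4*I) - 1) = 36*(-6 + 4*I) = -216 + 144*I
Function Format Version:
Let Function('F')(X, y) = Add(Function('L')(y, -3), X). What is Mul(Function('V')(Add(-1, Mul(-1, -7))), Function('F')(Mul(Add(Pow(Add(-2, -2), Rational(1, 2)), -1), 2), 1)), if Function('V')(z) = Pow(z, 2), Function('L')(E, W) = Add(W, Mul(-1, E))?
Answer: Add(-216, Mul(144, I)) ≈ Add(-216.00, Mul(144.00, I))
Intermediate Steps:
Function('F')(X, y) = Add(-3, X, Mul(-1, y)) (Function('F')(X, y) = Add(Add(-3, Mul(-1, y)), X) = Add(-3, X, Mul(-1, y)))
Mul(Function('V')(Add(-1, Mul(-1, -7))), Function('F')(Mul(Add(Pow(Add(-2, -2), Rational(1, 2)), -1), 2), 1)) = Mul(Pow(Add(-1, Mul(-1, -7)), 2), Add(-3, Mul(Add(Pow(Add(-2, -2), Rational(1, 2)), -1), 2), Mul(-1, 1))) = Mul(Pow(Add(-1, 7), 2), Add(-3, Mul(Add(Pow(-4, Rational(1, 2)), -1), 2), -1)) = Mul(Pow(6, 2), Add(-3, Mul(Add(Mul(2, I), -1), 2), -1)) = Mul(36, Add(-3, Mul(Add(-1, Mul(2, I)), 2), -1)) = Mul(36, Add(-3, Add(-2, Mul(4, I)), -1)) = Mul(36, Add(-6, Mul(4, I))) = Add(-216, Mul(144, I))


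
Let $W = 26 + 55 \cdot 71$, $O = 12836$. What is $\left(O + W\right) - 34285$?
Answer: $-17518$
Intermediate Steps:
$W = 3931$ ($W = 26 + 3905 = 3931$)
$\left(O + W\right) - 34285 = \left(12836 + 3931\right) - 34285 = 16767 - 34285 = -17518$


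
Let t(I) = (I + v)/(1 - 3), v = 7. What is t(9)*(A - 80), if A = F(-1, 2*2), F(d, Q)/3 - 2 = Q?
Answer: 496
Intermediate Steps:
F(d, Q) = 6 + 3*Q
A = 18 (A = 6 + 3*(2*2) = 6 + 3*4 = 6 + 12 = 18)
t(I) = -7/2 - I/2 (t(I) = (I + 7)/(1 - 3) = (7 + I)/(-2) = (7 + I)*(-½) = -7/2 - I/2)
t(9)*(A - 80) = (-7/2 - ½*9)*(18 - 80) = (-7/2 - 9/2)*(-62) = -8*(-62) = 496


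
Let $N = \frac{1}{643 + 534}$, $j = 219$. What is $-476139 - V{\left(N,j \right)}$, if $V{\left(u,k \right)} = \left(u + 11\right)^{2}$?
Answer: $- \frac{659776815435}{1385329} \approx -4.7626 \cdot 10^{5}$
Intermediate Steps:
$N = \frac{1}{1177} \approx 0.00084962$
$V{\left(u,k \right)} = \left(11 + u\right)^{2}$
$-476139 - V{\left(N,j \right)} = -476139 - \left(11 + \frac{1}{1177}\right)^{2} = -476139 - \left(\frac{12948}{1177}\right)^{2} = -476139 - \frac{167650704}{1385329} = - \frac{659776815435}{1385329}$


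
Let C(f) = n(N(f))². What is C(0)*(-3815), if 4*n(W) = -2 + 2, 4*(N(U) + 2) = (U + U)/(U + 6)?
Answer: 0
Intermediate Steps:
N(U) = -2 + U/(2*(6 + U)) (N(U) = -2 + ((U + U)/(U + 6))/4 = -2 + ((2*U)/(6 + U))/4 = -2 + (2*U/(6 + U))/4 = -2 + U/(2*(6 + U)))
n(W) = 0 (n(W) = (-2 + 2)/4 = (¼)*0 = 0)
C(f) = 0 (C(f) = 0² = 0)
C(0)*(-3815) = 0*(-3815) = 0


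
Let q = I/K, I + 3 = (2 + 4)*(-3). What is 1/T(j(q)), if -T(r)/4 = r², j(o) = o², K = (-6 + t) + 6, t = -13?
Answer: -28561/777924 ≈ -0.036714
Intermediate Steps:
I = -21 (I = -3 + (2 + 4)*(-3) = -3 + 6*(-3) = -3 - 18 = -21)
K = -13 (K = (-6 - 13) + 6 = -19 + 6 = -13)
q = 21/13 (q = -21/(-13) = -21*(-1/13) = 21/13 ≈ 1.6154)
T(r) = -4*r²
1/T(j(q)) = 1/(-4*((21/13)²)²) = 1/(-4*(441/169)²) = 1/(-4*194481/28561) = 1/(-777924/28561) = -28561/777924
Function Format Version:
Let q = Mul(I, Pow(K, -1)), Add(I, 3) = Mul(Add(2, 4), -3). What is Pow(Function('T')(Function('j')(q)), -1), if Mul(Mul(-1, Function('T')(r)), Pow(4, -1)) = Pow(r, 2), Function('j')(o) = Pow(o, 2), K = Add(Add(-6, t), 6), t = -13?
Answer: Rational(-28561, 777924) ≈ -0.036714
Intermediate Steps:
I = -21 (I = Add(-3, Mul(Add(2, 4), -3)) = Add(-3, Mul(6, -3)) = Add(-3, -18) = -21)
K = -13 (K = Add(Add(-6, -13), 6) = Add(-19, 6) = -13)
q = Rational(21, 13) (q = Mul(-21, Pow(-13, -1)) = Mul(-21, Rational(-1, 13)) = Rational(21, 13) ≈ 1.6154)
Function('T')(r) = Mul(-4, Pow(r, 2))
Pow(Function('T')(Function('j')(q)), -1) = Pow(Mul(-4, Pow(Pow(Rational(21, 13), 2), 2)), -1) = Pow(Mul(-4, Pow(Rational(441, 169), 2)), -1) = Pow(Mul(-4, Rational(194481, 28561)), -1) = Pow(Rational(-777924, 28561), -1) = Rational(-28561, 777924)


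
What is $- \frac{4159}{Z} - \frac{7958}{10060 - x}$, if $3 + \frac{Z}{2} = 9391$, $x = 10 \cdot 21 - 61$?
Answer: $- \frac{190639257}{186088936} \approx -1.0245$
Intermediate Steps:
$x = 149$ ($x = 210 - 61 = 149$)
$Z = 18776$ ($Z = -6 + 2 \cdot 9391 = -6 + 18782 = 18776$)
$- \frac{4159}{Z} - \frac{7958}{10060 - x} = - \frac{4159}{18776} - \frac{7958}{10060 - 149} = \left(-4159\right) \frac{1}{18776} - \frac{7958}{10060 - 149} = - \frac{4159}{18776} - \frac{7958}{9911} = - \frac{190639257}{186088936}$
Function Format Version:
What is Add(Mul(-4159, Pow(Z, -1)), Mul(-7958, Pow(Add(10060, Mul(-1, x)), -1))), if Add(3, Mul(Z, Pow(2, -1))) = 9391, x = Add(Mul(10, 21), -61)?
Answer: Rational(-190639257, 186088936) ≈ -1.0245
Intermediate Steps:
x = 149 (x = Add(210, -61) = 149)
Z = 18776 (Z = Add(-6, Mul(2, 9391)) = Add(-6, 18782) = 18776)
Add(Mul(-4159, Pow(Z, -1)), Mul(-7958, Pow(Add(10060, Mul(-1, x)), -1))) = Add(Mul(-4159, Pow(18776, -1)), Mul(-7958, Pow(Add(10060, Mul(-1, 149)), -1))) = Add(Mul(-4159, Rational(1, 18776)), Mul(-7958, Pow(Add(10060, -149), -1))) = Add(Rational(-4159, 18776), Mul(-7958, Pow(9911, -1))) = Add(Rational(-4159, 18776), Mul(-7958, Rational(1, 9911))) = Add(Rational(-4159, 18776), Rational(-7958, 9911)) = Rational(-190639257, 186088936)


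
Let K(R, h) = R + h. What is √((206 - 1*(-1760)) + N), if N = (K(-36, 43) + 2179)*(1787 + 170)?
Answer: 12*√29722 ≈ 2068.8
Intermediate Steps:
N = 4278002 (N = ((-36 + 43) + 2179)*(1787 + 170) = (7 + 2179)*1957 = 2186*1957 = 4278002)
√((206 - 1*(-1760)) + N) = √((206 - 1*(-1760)) + 4278002) = √((206 + 1760) + 4278002) = √(1966 + 4278002) = √4279968 = 12*√29722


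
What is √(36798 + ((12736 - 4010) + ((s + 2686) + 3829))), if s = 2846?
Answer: √54885 ≈ 234.28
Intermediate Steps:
√(36798 + ((12736 - 4010) + ((s + 2686) + 3829))) = √(36798 + ((12736 - 4010) + ((2846 + 2686) + 3829))) = √(36798 + (8726 + (5532 + 3829))) = √(36798 + (8726 + 9361)) = √(36798 + 18087) = √54885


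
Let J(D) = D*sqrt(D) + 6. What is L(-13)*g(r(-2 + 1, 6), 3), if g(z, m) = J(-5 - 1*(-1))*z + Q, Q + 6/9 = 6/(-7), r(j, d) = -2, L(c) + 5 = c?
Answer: 1704/7 - 288*I ≈ 243.43 - 288.0*I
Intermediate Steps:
L(c) = -5 + c
J(D) = 6 + D**(3/2) (J(D) = D**(3/2) + 6 = 6 + D**(3/2))
Q = -32/21 (Q = -2/3 + 6/(-7) = -2/3 + 6*(-1/7) = -2/3 - 6/7 = -32/21 ≈ -1.5238)
g(z, m) = -32/21 + z*(6 - 8*I) (g(z, m) = (6 + (-5 - 1*(-1))**(3/2))*z - 32/21 = (6 + (-5 + 1)**(3/2))*z - 32/21 = (6 + (-4)**(3/2))*z - 32/21 = (6 - 8*I)*z - 32/21 = z*(6 - 8*I) - 32/21 = -32/21 + z*(6 - 8*I))
L(-13)*g(r(-2 + 1, 6), 3) = (-5 - 13)*(-32/21 + 2*(-2)*(3 - 4*I)) = -18*(-32/21 + (-12 + 16*I)) = -18*(-284/21 + 16*I) = 1704/7 - 288*I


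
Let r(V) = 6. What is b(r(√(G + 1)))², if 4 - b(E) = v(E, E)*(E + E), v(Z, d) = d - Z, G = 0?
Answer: 16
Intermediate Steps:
b(E) = 4 (b(E) = 4 - (E - E)*(E + E) = 4 - 0*2*E = 4 - 1*0 = 4 + 0 = 4)
b(r(√(G + 1)))² = 4² = 16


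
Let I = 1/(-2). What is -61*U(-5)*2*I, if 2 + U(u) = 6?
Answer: 244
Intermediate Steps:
I = -½ ≈ -0.50000
U(u) = 4 (U(u) = -2 + 6 = 4)
-61*U(-5)*2*I = -61*4*2*(-1)/2 = -488*(-1)/2 = -61*(-4) = 244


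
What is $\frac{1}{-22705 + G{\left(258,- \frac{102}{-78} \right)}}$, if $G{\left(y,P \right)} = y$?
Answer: $- \frac{1}{22447} \approx -4.4549 \cdot 10^{-5}$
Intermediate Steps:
$\frac{1}{-22705 + G{\left(258,- \frac{102}{-78} \right)}} = \frac{1}{-22705 + 258} = \frac{1}{-22447} = - \frac{1}{22447}$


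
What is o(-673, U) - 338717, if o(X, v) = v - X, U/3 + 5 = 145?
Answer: -337624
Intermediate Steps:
U = 420 (U = -15 + 3*145 = -15 + 435 = 420)
o(-673, U) - 338717 = (420 - 1*(-673)) - 338717 = (420 + 673) - 338717 = 1093 - 338717 = -337624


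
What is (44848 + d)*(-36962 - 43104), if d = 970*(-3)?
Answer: -3357807908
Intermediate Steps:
d = -2910
(44848 + d)*(-36962 - 43104) = (44848 - 2910)*(-36962 - 43104) = 41938*(-80066) = -3357807908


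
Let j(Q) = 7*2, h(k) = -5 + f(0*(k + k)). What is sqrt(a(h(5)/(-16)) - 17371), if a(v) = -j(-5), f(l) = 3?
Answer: I*sqrt(17385) ≈ 131.85*I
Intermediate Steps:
h(k) = -2 (h(k) = -5 + 3 = -2)
j(Q) = 14
a(v) = -14 (a(v) = -1*14 = -14)
sqrt(a(h(5)/(-16)) - 17371) = sqrt(-14 - 17371) = sqrt(-17385) = I*sqrt(17385)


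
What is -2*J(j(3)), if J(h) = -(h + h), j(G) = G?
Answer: 12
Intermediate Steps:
J(h) = -2*h
-2*J(j(3)) = -(-4)*3 = -2*(-6) = 12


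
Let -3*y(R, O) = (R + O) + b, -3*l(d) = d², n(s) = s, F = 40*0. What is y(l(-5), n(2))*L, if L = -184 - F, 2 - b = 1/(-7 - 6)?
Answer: -30544/117 ≈ -261.06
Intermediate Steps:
F = 0
b = 27/13 (b = 2 - 1/(-7 - 6) = 2 - 1/(-13) = 2 - 1*(-1/13) = 2 + 1/13 = 27/13 ≈ 2.0769)
L = -184 (L = -184 - 1*0 = -184 + 0 = -184)
l(d) = -d²/3
y(R, O) = -9/13 - O/3 - R/3 (y(R, O) = -((R + O) + 27/13)/3 = -((O + R) + 27/13)/3 = -(27/13 + O + R)/3 = -9/13 - O/3 - R/3)
y(l(-5), n(2))*L = (-9/13 - ⅓*2 - (-1)*(-5)²/9)*(-184) = (-9/13 - ⅔ - (-1)*25/9)*(-184) = (-9/13 - ⅔ - ⅓*(-25/3))*(-184) = (-9/13 - ⅔ + 25/9)*(-184) = (166/117)*(-184) = -30544/117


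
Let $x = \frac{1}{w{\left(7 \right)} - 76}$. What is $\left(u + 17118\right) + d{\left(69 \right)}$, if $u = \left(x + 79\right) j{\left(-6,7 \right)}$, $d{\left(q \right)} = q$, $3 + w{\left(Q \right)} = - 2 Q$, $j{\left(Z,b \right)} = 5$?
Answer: $\frac{1635121}{93} \approx 17582.0$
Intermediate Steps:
$w{\left(Q \right)} = -3 - 2 Q$
$x = - \frac{1}{93}$ ($x = \frac{1}{\left(-3 - 14\right) - 76} = \frac{1}{-17 - 76} = \frac{1}{-93} = - \frac{1}{93} \approx -0.010753$)
$u = \frac{36730}{93}$ ($u = \left(- \frac{1}{93} + 79\right) 5 = \frac{7346}{93} \cdot 5 = \frac{36730}{93} \approx 394.95$)
$\left(u + 17118\right) + d{\left(69 \right)} = \left(\frac{36730}{93} + 17118\right) + 69 = \frac{1628704}{93} + 69 = \frac{1635121}{93}$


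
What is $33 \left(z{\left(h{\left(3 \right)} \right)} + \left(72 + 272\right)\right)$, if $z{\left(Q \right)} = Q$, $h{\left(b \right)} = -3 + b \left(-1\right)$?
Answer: $11154$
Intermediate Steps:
$h{\left(b \right)} = -3 - b$
$33 \left(z{\left(h{\left(3 \right)} \right)} + \left(72 + 272\right)\right) = 33 \left(\left(-3 - 3\right) + \left(72 + 272\right)\right) = 33 \left(\left(-3 - 3\right) + 344\right) = 33 \left(-6 + 344\right) = 33 \cdot 338 = 11154$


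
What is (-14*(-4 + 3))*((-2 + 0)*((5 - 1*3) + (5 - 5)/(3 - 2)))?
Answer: -56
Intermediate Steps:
(-14*(-4 + 3))*((-2 + 0)*((5 - 1*3) + (5 - 5)/(3 - 2))) = (-14*(-1))*(-2*((5 - 3) + 0/1)) = 14*(-2*(2 + 0*1)) = 14*(-2*(2 + 0)) = 14*(-2*2) = 14*(-4) = -56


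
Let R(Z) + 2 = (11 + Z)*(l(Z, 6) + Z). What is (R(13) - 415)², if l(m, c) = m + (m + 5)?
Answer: 408321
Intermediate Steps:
l(m, c) = 5 + 2*m (l(m, c) = m + (5 + m) = 5 + 2*m)
R(Z) = -2 + (5 + 3*Z)*(11 + Z) (R(Z) = -2 + (11 + Z)*((5 + 2*Z) + Z) = -2 + (11 + Z)*(5 + 3*Z) = -2 + (5 + 3*Z)*(11 + Z))
(R(13) - 415)² = ((53 + 3*13² + 38*13) - 415)² = ((53 + 3*169 + 494) - 415)² = ((53 + 507 + 494) - 415)² = (1054 - 415)² = 639² = 408321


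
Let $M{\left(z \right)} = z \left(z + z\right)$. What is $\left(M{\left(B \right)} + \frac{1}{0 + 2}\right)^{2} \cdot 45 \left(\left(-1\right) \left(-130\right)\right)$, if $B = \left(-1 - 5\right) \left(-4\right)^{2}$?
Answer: $\frac{3975157558125}{2} \approx 1.9876 \cdot 10^{12}$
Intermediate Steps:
$B = -96$ ($B = \left(-6\right) 16 = -96$)
$M{\left(z \right)} = 2 z^{2}$ ($M{\left(z \right)} = z 2 z = 2 z^{2}$)
$\left(M{\left(B \right)} + \frac{1}{0 + 2}\right)^{2} \cdot 45 \left(\left(-1\right) \left(-130\right)\right) = \left(2 \left(-96\right)^{2} + \frac{1}{0 + 2}\right)^{2} \cdot 45 \left(\left(-1\right) \left(-130\right)\right) = \left(2 \cdot 9216 + \frac{1}{2}\right)^{2} \cdot 45 \cdot 130 = \left(18432 + \frac{1}{2}\right)^{2} \cdot 45 \cdot 130 = \left(\frac{36865}{2}\right)^{2} \cdot 45 \cdot 130 = \frac{1359028225}{4} \cdot 45 \cdot 130 = \frac{61156270125}{4} \cdot 130 = \frac{3975157558125}{2}$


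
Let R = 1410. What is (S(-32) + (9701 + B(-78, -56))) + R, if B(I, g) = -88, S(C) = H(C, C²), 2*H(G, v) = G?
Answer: 11007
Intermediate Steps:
H(G, v) = G/2
S(C) = C/2
(S(-32) + (9701 + B(-78, -56))) + R = ((½)*(-32) + (9701 - 88)) + 1410 = (-16 + 9613) + 1410 = 9597 + 1410 = 11007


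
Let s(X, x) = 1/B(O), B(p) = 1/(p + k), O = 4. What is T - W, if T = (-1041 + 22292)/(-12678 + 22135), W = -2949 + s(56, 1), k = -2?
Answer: 27891030/9457 ≈ 2949.2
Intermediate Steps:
B(p) = 1/(-2 + p) (B(p) = 1/(p - 2) = 1/(-2 + p))
s(X, x) = 2 (s(X, x) = 1/(1/(-2 + 4)) = 1/(1/2) = 1/(½) = 2)
W = -2947 (W = -2949 + 2 = -2947)
T = 21251/9457 ≈ 2.2471
T - W = 21251/9457 - 1*(-2947) = 21251/9457 + 2947 = 27891030/9457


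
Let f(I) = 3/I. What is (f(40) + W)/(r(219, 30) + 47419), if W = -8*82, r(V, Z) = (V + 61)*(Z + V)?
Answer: -26237/4685560 ≈ -0.0055995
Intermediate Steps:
r(V, Z) = (61 + V)*(V + Z)
W = -656
(f(40) + W)/(r(219, 30) + 47419) = (3/40 - 656)/((219**2 + 61*219 + 61*30 + 219*30) + 47419) = (3*(1/40) - 656)/((47961 + 13359 + 1830 + 6570) + 47419) = (3/40 - 656)/(69720 + 47419) = -26237/40/117139 = -26237/40*1/117139 = -26237/4685560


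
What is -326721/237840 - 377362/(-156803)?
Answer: 12840315039/12431341840 ≈ 1.0329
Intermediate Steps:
-326721/237840 - 377362/(-156803) = -326721*1/237840 - 377362*(-1/156803) = -108907/79280 + 377362/156803 = 12840315039/12431341840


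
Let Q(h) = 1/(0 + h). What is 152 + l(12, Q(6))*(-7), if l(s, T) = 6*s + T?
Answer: -2119/6 ≈ -353.17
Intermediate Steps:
Q(h) = 1/h
l(s, T) = T + 6*s
152 + l(12, Q(6))*(-7) = 152 + (1/6 + 6*12)*(-7) = 152 + (⅙ + 72)*(-7) = 152 + (433/6)*(-7) = 152 - 3031/6 = -2119/6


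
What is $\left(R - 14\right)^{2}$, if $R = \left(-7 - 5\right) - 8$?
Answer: $1156$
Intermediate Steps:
$R = -20$ ($R = -12 - 8 = -20$)
$\left(R - 14\right)^{2} = \left(-20 - 14\right)^{2} = \left(-34\right)^{2} = 1156$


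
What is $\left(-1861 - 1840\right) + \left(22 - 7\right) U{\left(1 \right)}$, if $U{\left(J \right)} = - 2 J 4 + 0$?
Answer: $-3821$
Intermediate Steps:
$U{\left(J \right)} = - 8 J$ ($U{\left(J \right)} = - 8 J + 0 = - 8 J$)
$\left(-1861 - 1840\right) + \left(22 - 7\right) U{\left(1 \right)} = \left(-1861 - 1840\right) + \left(22 - 7\right) \left(\left(-8\right) 1\right) = \left(-1861 - 1840\right) + 15 \left(-8\right) = -3701 - 120 = -3821$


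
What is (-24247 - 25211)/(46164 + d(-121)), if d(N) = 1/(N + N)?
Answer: -11968836/11171687 ≈ -1.0714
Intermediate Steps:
d(N) = 1/(2*N)
(-24247 - 25211)/(46164 + d(-121)) = (-24247 - 25211)/(46164 + (½)/(-121)) = -49458/(46164 + (½)*(-1/121)) = -49458/(46164 - 1/242) = -49458/11171687/242 = -49458*242/11171687 = -11968836/11171687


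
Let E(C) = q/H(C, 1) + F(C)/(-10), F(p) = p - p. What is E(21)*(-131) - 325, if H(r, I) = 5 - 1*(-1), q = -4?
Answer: -713/3 ≈ -237.67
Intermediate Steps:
H(r, I) = 6 (H(r, I) = 5 + 1 = 6)
F(p) = 0
E(C) = -2/3 (E(C) = -4/6 + 0/(-10) = -4*1/6 + 0*(-1/10) = -2/3 + 0 = -2/3)
E(21)*(-131) - 325 = -2/3*(-131) - 325 = 262/3 - 325 = -713/3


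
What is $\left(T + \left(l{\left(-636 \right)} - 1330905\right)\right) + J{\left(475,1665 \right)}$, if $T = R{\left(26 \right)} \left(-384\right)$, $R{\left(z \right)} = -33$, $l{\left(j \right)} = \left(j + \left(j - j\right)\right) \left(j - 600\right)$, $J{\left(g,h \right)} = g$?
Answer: $-531662$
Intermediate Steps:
$l{\left(j \right)} = j \left(-600 + j\right)$ ($l{\left(j \right)} = \left(j + 0\right) \left(-600 + j\right) = j \left(-600 + j\right)$)
$T = 12672$ ($T = \left(-33\right) \left(-384\right) = 12672$)
$\left(T + \left(l{\left(-636 \right)} - 1330905\right)\right) + J{\left(475,1665 \right)} = \left(12672 - \left(1330905 + 636 \left(-600 - 636\right)\right)\right) + 475 = \left(12672 - 544809\right) + 475 = -532137 + 475 = -531662$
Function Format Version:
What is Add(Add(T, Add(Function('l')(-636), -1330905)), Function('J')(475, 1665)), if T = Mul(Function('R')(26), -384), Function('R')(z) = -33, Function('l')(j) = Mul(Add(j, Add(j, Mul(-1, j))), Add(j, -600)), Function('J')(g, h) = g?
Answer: -531662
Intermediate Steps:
Function('l')(j) = Mul(j, Add(-600, j)) (Function('l')(j) = Mul(Add(j, 0), Add(-600, j)) = Mul(j, Add(-600, j)))
T = 12672 (T = Mul(-33, -384) = 12672)
Add(Add(T, Add(Function('l')(-636), -1330905)), Function('J')(475, 1665)) = Add(Add(12672, Add(Mul(-636, Add(-600, -636)), -1330905)), 475) = Add(Add(12672, Add(Mul(-636, -1236), -1330905)), 475) = Add(Add(12672, Add(786096, -1330905)), 475) = Add(Add(12672, -544809), 475) = Add(-532137, 475) = -531662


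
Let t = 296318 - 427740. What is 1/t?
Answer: -1/131422 ≈ -7.6091e-6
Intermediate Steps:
t = -131422
1/t = 1/(-131422) = -1/131422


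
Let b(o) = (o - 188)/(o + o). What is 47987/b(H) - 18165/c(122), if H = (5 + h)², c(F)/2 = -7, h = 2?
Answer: -9044747/278 ≈ -32535.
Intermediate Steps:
c(F) = -14 (c(F) = 2*(-7) = -14)
H = 49 (H = (5 + 2)² = 7² = 49)
b(o) = (-188 + o)/(2*o) (b(o) = (-188 + o)/((2*o)) = (-188 + o)*(1/(2*o)) = (-188 + o)/(2*o))
47987/b(H) - 18165/c(122) = 47987/(((½)*(-188 + 49)/49)) - 18165/(-14) = 47987/(((½)*(1/49)*(-139))) - 18165*(-1/14) = 47987/(-139/98) + 2595/2 = 47987*(-98/139) + 2595/2 = -4702726/139 + 2595/2 = -9044747/278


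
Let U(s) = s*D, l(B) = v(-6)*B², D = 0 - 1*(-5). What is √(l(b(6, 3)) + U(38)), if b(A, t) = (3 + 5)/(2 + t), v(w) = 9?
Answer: √5326/5 ≈ 14.596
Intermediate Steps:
D = 5 (D = 0 + 5 = 5)
b(A, t) = 8/(2 + t)
l(B) = 9*B²
U(s) = 5*s (U(s) = s*5 = 5*s)
√(l(b(6, 3)) + U(38)) = √(9*(8/(2 + 3))² + 5*38) = √(9*(8/5)² + 190) = √(9*(64/25) + 190) = √(576/25 + 190) = √(5326/25) = √5326/5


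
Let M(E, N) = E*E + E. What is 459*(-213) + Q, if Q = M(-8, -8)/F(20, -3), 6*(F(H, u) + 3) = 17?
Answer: -98103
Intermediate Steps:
F(H, u) = -⅙ (F(H, u) = -3 + (⅙)*17 = -3 + 17/6 = -⅙)
M(E, N) = E + E² (M(E, N) = E² + E = E + E²)
Q = -336 (Q = (-8*(1 - 8))/(-⅙) = -8*(-7)*(-6) = 56*(-6) = -336)
459*(-213) + Q = 459*(-213) - 336 = -97767 - 336 = -98103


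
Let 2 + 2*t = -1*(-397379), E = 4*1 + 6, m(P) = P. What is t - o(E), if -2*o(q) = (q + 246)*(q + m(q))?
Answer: 402497/2 ≈ 2.0125e+5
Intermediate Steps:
E = 10 (E = 4 + 6 = 10)
t = 397377/2 (t = -1 + (-1*(-397379))/2 = -1 + (½)*397379 = -1 + 397379/2 = 397377/2 ≈ 1.9869e+5)
o(q) = -q*(246 + q) (o(q) = -(q + 246)*(q + q)/2 = -(246 + q)*2*q/2 = -q*(246 + q))
t - o(E) = 397377/2 - 10*(-246 - 1*10) = 397377/2 - 10*(-246 - 10) = 397377/2 - 10*(-256) = 397377/2 - 1*(-2560) = 397377/2 + 2560 = 402497/2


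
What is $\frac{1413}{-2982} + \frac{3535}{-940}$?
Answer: $- \frac{395653}{93436} \approx -4.2345$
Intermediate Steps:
$\frac{1413}{-2982} + \frac{3535}{-940} = 1413 \left(- \frac{1}{2982}\right) + 3535 \left(- \frac{1}{940}\right) = - \frac{471}{994} - \frac{707}{188} = - \frac{395653}{93436}$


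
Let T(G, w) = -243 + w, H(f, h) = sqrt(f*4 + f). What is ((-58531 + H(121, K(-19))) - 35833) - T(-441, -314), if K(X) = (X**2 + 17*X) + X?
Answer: -93807 + 11*sqrt(5) ≈ -93782.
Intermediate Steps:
K(X) = X**2 + 18*X
H(f, h) = sqrt(5)*sqrt(f) (H(f, h) = sqrt(4*f + f) = sqrt(5*f) = sqrt(5)*sqrt(f))
((-58531 + H(121, K(-19))) - 35833) - T(-441, -314) = ((-58531 + sqrt(5)*sqrt(121)) - 35833) - (-243 - 314) = ((-58531 + sqrt(5)*11) - 35833) - 1*(-557) = ((-58531 + 11*sqrt(5)) - 35833) + 557 = (-94364 + 11*sqrt(5)) + 557 = -93807 + 11*sqrt(5)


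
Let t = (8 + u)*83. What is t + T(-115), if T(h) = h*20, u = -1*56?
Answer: -6284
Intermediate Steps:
u = -56
T(h) = 20*h
t = -3984 (t = (8 - 56)*83 = -48*83 = -3984)
t + T(-115) = -3984 + 20*(-115) = -3984 - 2300 = -6284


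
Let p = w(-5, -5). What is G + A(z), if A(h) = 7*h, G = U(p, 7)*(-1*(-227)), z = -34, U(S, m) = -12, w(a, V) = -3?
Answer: -2962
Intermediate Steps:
p = -3
G = -2724 (G = -(-12)*(-227) = -12*227 = -2724)
G + A(z) = -2724 + 7*(-34) = -2724 - 238 = -2962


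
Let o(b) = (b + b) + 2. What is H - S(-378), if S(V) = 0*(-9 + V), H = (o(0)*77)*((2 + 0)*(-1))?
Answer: -308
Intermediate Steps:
o(b) = 2 + 2*b (o(b) = 2*b + 2 = 2 + 2*b)
H = -308 (H = ((2 + 2*0)*77)*((2 + 0)*(-1)) = ((2 + 0)*77)*(2*(-1)) = (2*77)*(-2) = 154*(-2) = -308)
S(V) = 0
H - S(-378) = -308 - 1*0 = -308 + 0 = -308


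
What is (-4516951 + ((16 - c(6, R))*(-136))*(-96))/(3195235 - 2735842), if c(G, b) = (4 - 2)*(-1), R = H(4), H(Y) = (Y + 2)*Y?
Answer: -4281943/459393 ≈ -9.3209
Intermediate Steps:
H(Y) = Y*(2 + Y) (H(Y) = (2 + Y)*Y = Y*(2 + Y))
R = 24 (R = 4*(2 + 4) = 4*6 = 24)
c(G, b) = -2 (c(G, b) = 2*(-1) = -2)
(-4516951 + ((16 - c(6, R))*(-136))*(-96))/(3195235 - 2735842) = (-4516951 + ((16 - 1*(-2))*(-136))*(-96))/(3195235 - 2735842) = (-4516951 + ((16 + 2)*(-136))*(-96))/459393 = (-4516951 + (18*(-136))*(-96))*(1/459393) = (-4516951 - 2448*(-96))*(1/459393) = (-4516951 + 235008)*(1/459393) = -4281943*1/459393 = -4281943/459393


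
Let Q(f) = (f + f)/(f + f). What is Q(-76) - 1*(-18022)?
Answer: 18023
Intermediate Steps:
Q(f) = 1 (Q(f) = (2*f)/((2*f)) = (2*f)*(1/(2*f)) = 1)
Q(-76) - 1*(-18022) = 1 - 1*(-18022) = 1 + 18022 = 18023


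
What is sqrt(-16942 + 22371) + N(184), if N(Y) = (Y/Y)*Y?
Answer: 184 + sqrt(5429) ≈ 257.68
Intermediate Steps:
N(Y) = Y (N(Y) = 1*Y = Y)
sqrt(-16942 + 22371) + N(184) = sqrt(-16942 + 22371) + 184 = sqrt(5429) + 184 = 184 + sqrt(5429)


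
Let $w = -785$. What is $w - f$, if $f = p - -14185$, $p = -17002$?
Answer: $2032$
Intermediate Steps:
$f = -2817$ ($f = -17002 - -14185 = -17002 + 14185 = -2817$)
$w - f = -785 - -2817 = -785 + 2817 = 2032$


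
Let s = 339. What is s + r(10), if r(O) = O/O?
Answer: 340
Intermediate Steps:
r(O) = 1
s + r(10) = 339 + 1 = 340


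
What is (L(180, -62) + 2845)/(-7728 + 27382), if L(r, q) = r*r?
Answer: 35245/19654 ≈ 1.7933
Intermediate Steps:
L(r, q) = r²
(L(180, -62) + 2845)/(-7728 + 27382) = (180² + 2845)/(-7728 + 27382) = (32400 + 2845)/19654 = 35245*(1/19654) = 35245/19654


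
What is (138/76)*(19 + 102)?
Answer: 8349/38 ≈ 219.71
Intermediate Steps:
(138/76)*(19 + 102) = (138*(1/76))*121 = (69/38)*121 = 8349/38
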